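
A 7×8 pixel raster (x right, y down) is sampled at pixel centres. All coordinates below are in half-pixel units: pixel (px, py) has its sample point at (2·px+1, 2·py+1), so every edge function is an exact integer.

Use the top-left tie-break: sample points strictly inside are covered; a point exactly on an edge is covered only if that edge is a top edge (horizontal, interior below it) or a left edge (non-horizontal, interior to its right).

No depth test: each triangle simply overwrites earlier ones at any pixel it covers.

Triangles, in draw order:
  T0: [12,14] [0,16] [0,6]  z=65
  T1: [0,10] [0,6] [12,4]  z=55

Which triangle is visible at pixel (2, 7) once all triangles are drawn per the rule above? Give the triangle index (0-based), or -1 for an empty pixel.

T0:
  2·area = 120
  edge (12, 14)→(0, 16): d=(-12,2) right/bottom  bias=-1
  edge (0, 16)→(0, 6): d=(0,-10) top-left  bias=+0
  edge (0, 6)→(12, 14): d=(12,8) right/bottom  bias=-1
    (0,3)@(1, 7): e=[106,10,4] → █
    (1,3)@(3, 7): e=[102,30,-12] → ·
    (0,4)@(1, 9): e=[82,10,28] → █
    (1,4)@(3, 9): e=[78,30,12] → █
    (2,4)@(5, 9): e=[74,50,-4] → ·
    (0,5)@(1, 11): e=[58,10,52] → █
    (2,5)@(5, 11): e=[50,50,20] → █
    (3,5)@(7, 11): e=[46,70,4] → █
    (4,5)@(9, 11): e=[42,90,-12] → ·
    (0,6)@(1, 13): e=[34,10,76] → █
    (4,6)@(9, 13): e=[18,90,12] → █
    (5,6)@(11, 13): e=[14,110,-4] → ·
  covered (15 px):
    · · · · · · ·
    · · · · · · ·
    · · · · · · ·
    █ · · · · · ·
    █ █ · · · · ·
    █ █ █ █ · · ·
    █ █ █ █ █ · ·
    █ █ █ · · · ·
T1:
  2·area = 48
  edge (0, 10)→(0, 6): d=(0,-4) top-left  bias=+0
  edge (0, 6)→(12, 4): d=(12,-2) top-left  bias=+0
  edge (12, 4)→(0, 10): d=(-12,6) right/bottom  bias=-1
    (3,2)@(7, 5): e=[28,2,18] → █
    (4,2)@(9, 5): e=[36,6,6] → █
    (5,2)@(11, 5): e=[44,10,-6] → ·
    (0,3)@(1, 7): e=[4,14,30] → █
    (1,3)@(3, 7): e=[12,18,18] → █
    (2,3)@(5, 7): e=[20,22,6] → █
    (3,3)@(7, 7): e=[28,26,-6] → ·
    (4,3)@(9, 7): e=[36,30,-18] → ·
    (0,4)@(1, 9): e=[4,38,6] → █
    (1,4)@(3, 9): e=[12,42,-6] → ·
    (2,4)@(5, 9): e=[20,46,-18] → ·
    (0,5)@(1, 11): e=[4,62,-18] → ·
  covered (6 px):
    · · · · · · ·
    · · · · · · ·
    · · · █ █ · ·
    █ █ █ · · · ·
    █ · · · · · ·
    · · · · · · ·
    · · · · · · ·
    · · · · · · ·

Z-buffer (winner per pixel, '.' = empty):
  . . . . . . .
  . . . . . . .
  . . . 1 1 . .
  1 1 1 . . . .
  1 0 . . . . .
  0 0 0 0 . . .
  0 0 0 0 0 . .
  0 0 0 . . . .

Final: 0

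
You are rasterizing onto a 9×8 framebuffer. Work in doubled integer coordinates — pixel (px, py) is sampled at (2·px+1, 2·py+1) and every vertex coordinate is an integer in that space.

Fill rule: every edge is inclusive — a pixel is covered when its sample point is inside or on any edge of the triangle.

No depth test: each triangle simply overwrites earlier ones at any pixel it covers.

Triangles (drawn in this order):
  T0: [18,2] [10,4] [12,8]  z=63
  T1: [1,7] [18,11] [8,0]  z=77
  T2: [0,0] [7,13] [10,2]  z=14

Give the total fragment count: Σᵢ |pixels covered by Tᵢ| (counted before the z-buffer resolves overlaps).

T0:
  2·area = 36  (B↔C swapped to make it positive)
  edge (18, 2)→(12, 8): d=(-6,6) inclusive
  edge (12, 8)→(10, 4): d=(-2,-4) inclusive
  edge (10, 4)→(18, 2): d=(8,-2) inclusive
    (7,1)@(15, 3): e=[12,22,2] → #
    (8,1)@(17, 3): e=[0,30,6] → #  [on edge]
    (5,2)@(11, 5): e=[24,2,10] → #
    (6,2)@(13, 5): e=[12,10,14] → #
    (7,2)@(15, 5): e=[0,18,18] → #  [on edge]
    (8,2)@(17, 5): e=[-12,26,22] → ·
    (5,3)@(11, 7): e=[12,-2,26] → ·
    (6,3)@(13, 7): e=[0,6,30] → #  [on edge]
    (7,3)@(15, 7): e=[-12,14,34] → ·
    (5,4)@(11, 9): e=[0,-6,42] → ·  [on edge]
    (6,4)@(13, 9): e=[-12,2,46] → ·
    (4,5)@(9, 11): e=[0,-18,54] → ·  [on edge]
    (3,6)@(7, 13): e=[0,-30,66] → ·  [on edge]
    (2,7)@(5, 15): e=[0,-42,78] → ·  [on edge]
  covered (6 px):
    · · · · · · · · ·
    · · · · · · · # #
    · · · · · # # # ·
    · · · · · · # · ·
    · · · · · · · · ·
    · · · · · · · · ·
    · · · · · · · · ·
    · · · · · · · · ·
T1:
  2·area = 147  (B↔C swapped to make it positive)
  edge (1, 7)→(8, 0): d=(7,-7) inclusive
  edge (8, 0)→(18, 11): d=(10,11) inclusive
  edge (18, 11)→(1, 7): d=(-17,-4) inclusive
    (3,0)@(7, 1): e=[0,21,126] → #  [on edge]
    (4,0)@(9, 1): e=[14,-1,134] → ·
    (2,1)@(5, 3): e=[0,63,84] → #  [on edge]
    (4,1)@(9, 3): e=[28,19,100] → #
    (5,1)@(11, 3): e=[42,-3,108] → ·
    (1,2)@(3, 5): e=[0,105,42] → #  [on edge]
    (5,2)@(11, 5): e=[56,17,74] → #
    (6,2)@(13, 5): e=[70,-5,82] → ·
    (0,3)@(1, 7): e=[0,147,0] → #  [on edge]
    (6,3)@(13, 7): e=[84,15,48] → #
    (7,3)@(15, 7): e=[98,-7,56] → ·
    (0,4)@(1, 9): e=[14,167,-34] → ·
  covered (19 px):
    · · · # · · · · ·
    · · # # # · · · ·
    · # # # # # · · ·
    # # # # # # # · ·
    · · · · · # # # ·
    · · · · · · · · ·
    · · · · · · · · ·
    · · · · · · · · ·
T2:
  2·area = 116  (B↔C swapped to make it positive)
  edge (0, 0)→(10, 2): d=(10,2) inclusive
  edge (10, 2)→(7, 13): d=(-3,11) inclusive
  edge (7, 13)→(0, 0): d=(-7,-13) inclusive
    (0,0)@(1, 1): e=[8,102,6] → #
    (1,0)@(3, 1): e=[4,80,32] → #
    (2,0)@(5, 1): e=[0,58,58] → #  [on edge]
    (3,0)@(7, 1): e=[-4,36,84] → ·
    (0,1)@(1, 3): e=[28,96,-8] → ·
    (1,1)@(3, 3): e=[24,74,18] → #
    (3,1)@(7, 3): e=[16,30,70] → #
    (4,1)@(9, 3): e=[12,8,96] → #
    (5,1)@(11, 3): e=[8,-14,122] → ·
    (7,1)@(15, 3): e=[0,-58,174] → ·  [on edge]
    (1,2)@(3, 5): e=[44,68,4] → #
    (5,2)@(11, 5): e=[28,-20,108] → ·
    (3,6)@(7, 13): e=[116,0,0] → #  [on edge]
  covered (17 px):
    # # # · · · · · ·
    · # # # # · · · ·
    · # # # # · · · ·
    · · # # · · · · ·
    · · # # · · · · ·
    · · · # · · · · ·
    · · · # · · · · ·
    · · · · · · · · ·

Result: 42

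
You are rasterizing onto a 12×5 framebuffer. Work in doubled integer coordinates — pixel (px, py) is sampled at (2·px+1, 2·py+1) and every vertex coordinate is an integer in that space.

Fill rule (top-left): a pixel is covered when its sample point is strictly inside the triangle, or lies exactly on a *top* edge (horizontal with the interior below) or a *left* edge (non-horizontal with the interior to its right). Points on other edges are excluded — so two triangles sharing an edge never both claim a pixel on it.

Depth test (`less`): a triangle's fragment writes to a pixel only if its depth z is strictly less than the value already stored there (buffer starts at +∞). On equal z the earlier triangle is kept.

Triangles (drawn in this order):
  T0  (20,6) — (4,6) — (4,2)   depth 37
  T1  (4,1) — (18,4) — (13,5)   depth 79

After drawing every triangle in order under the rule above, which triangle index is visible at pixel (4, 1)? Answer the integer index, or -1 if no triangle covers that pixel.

T0:
  2·area = 64
  edge (20, 6)→(4, 6): d=(-16,0) right/bottom  bias=-1
  edge (4, 6)→(4, 2): d=(0,-4) top-left  bias=+0
  edge (4, 2)→(20, 6): d=(16,4) right/bottom  bias=-1
    (2,1)@(5, 3): e=[48,4,12] → █
    (3,1)@(7, 3): e=[48,12,4] → █
    (4,1)@(9, 3): e=[48,20,-4] → ·
    (2,2)@(5, 5): e=[16,4,44] → █
    (4,2)@(9, 5): e=[16,20,28] → █
    (5,2)@(11, 5): e=[16,28,20] → █
    (6,2)@(13, 5): e=[16,36,12] → █
    (7,2)@(15, 5): e=[16,44,4] → █
    (8,2)@(17, 5): e=[16,52,-4] → ·
    (2,3)@(5, 7): e=[-16,4,76] → ·
    (3,3)@(7, 7): e=[-16,12,68] → ·
    (4,3)@(9, 7): e=[-16,20,60] → ·
  covered (8 px):
    · · · · · · · · · · · ·
    · · █ █ · · · · · · · ·
    · · █ █ █ █ █ █ · · · ·
    · · · · · · · · · · · ·
    · · · · · · · · · · · ·
T1:
  2·area = 29
  edge (4, 1)→(18, 4): d=(14,3) right/bottom  bias=-1
  edge (18, 4)→(13, 5): d=(-5,1) right/bottom  bias=-1
  edge (13, 5)→(4, 1): d=(-9,-4) top-left  bias=+0
    (4,1)@(9, 3): e=[13,14,2] → █
    (5,1)@(11, 3): e=[7,12,10] → █
    (6,1)@(13, 3): e=[1,10,18] → █
    (7,1)@(15, 3): e=[-5,8,26] → ·
    (11,1)@(23, 3): e=[-29,0,58] → ·  [on edge]
    (4,2)@(9, 5): e=[41,4,-16] → ·
    (5,2)@(11, 5): e=[35,2,-8] → ·
    (6,2)@(13, 5): e=[29,0,0] → ·  [on edge]
    (1,3)@(3, 7): e=[87,0,-58] → ·  [on edge]
  covered (3 px):
    · · · · · · · · · · · ·
    · · · · █ █ █ · · · · ·
    · · · · · · · · · · · ·
    · · · · · · · · · · · ·
    · · · · · · · · · · · ·

Z-buffer (winner per pixel, '.' = empty):
  . . . . . . . . . . . .
  . . 0 0 1 1 1 . . . . .
  . . 0 0 0 0 0 0 . . . .
  . . . . . . . . . . . .
  . . . . . . . . . . . .

Result: 1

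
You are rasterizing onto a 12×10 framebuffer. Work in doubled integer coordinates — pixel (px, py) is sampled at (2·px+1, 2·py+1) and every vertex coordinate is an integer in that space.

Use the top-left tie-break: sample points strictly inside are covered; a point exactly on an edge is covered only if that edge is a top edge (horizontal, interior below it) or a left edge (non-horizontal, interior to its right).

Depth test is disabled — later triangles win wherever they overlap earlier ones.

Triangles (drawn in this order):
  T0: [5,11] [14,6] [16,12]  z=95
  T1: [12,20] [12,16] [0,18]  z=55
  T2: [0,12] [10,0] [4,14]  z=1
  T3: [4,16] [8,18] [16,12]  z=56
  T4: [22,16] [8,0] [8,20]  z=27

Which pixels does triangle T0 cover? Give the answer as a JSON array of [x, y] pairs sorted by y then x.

T0:
  2·area = 64
  edge (5, 11)→(14, 6): d=(9,-5) top-left  bias=+0
  edge (14, 6)→(16, 12): d=(2,6) right/bottom  bias=-1
  edge (16, 12)→(5, 11): d=(-11,-1) top-left  bias=+0
    (11,0)@(23, 1): e=[0,-64,128] → ·  [on edge]
    (6,1)@(13, 3): e=[-32,0,96] → ·  [on edge]
    (6,3)@(13, 7): e=[4,8,52] → #
    (7,3)@(15, 7): e=[14,-4,54] → ·
    (4,4)@(9, 9): e=[2,36,26] → #
    (5,4)@(11, 9): e=[12,24,28] → #
    (7,4)@(15, 9): e=[32,0,32] → ·  [on edge]
    (2,5)@(5, 11): e=[0,64,0] → #  [on edge]
    (3,5)@(7, 11): e=[10,52,2] → #
    (7,5)@(15, 11): e=[50,4,10] → #
    (8,5)@(17, 11): e=[60,-8,12] → ·
    (2,6)@(5, 13): e=[18,68,-22] → ·
    (8,7)@(17, 15): e=[96,0,-32] → ·  [on edge]
  covered (10 px):
    · · · · · · · · · · · ·
    · · · · · · · · · · · ·
    · · · · · · · · · · · ·
    · · · · · · # · · · · ·
    · · · · # # # · · · · ·
    · · # # # # # # · · · ·
    · · · · · · · · · · · ·
    · · · · · · · · · · · ·
    · · · · · · · · · · · ·
    · · · · · · · · · · · ·
T1:
  2·area = 48  (B↔C swapped to make it positive)
  edge (12, 20)→(0, 18): d=(-12,-2) top-left  bias=+0
  edge (0, 18)→(12, 16): d=(12,-2) top-left  bias=+0
  edge (12, 16)→(12, 20): d=(0,4) right/bottom  bias=-1
    (3,8)@(7, 17): e=[26,2,20] → #
    (4,8)@(9, 17): e=[30,6,12] → #
    (5,8)@(11, 17): e=[34,10,4] → #
    (6,8)@(13, 17): e=[38,14,-4] → ·
    (3,9)@(7, 19): e=[2,26,20] → #
    (6,9)@(13, 19): e=[14,38,-4] → ·
  covered (6 px):
    · · · · · · · · · · · ·
    · · · · · · · · · · · ·
    · · · · · · · · · · · ·
    · · · · · · · · · · · ·
    · · · · · · · · · · · ·
    · · · · · · · · · · · ·
    · · · · · · · · · · · ·
    · · · · · · · · · · · ·
    · · · # # # · · · · · ·
    · · · # # # · · · · · ·
T2:
  2·area = 68
  edge (0, 12)→(10, 0): d=(10,-12) top-left  bias=+0
  edge (10, 0)→(4, 14): d=(-6,14) right/bottom  bias=-1
  edge (4, 14)→(0, 12): d=(-4,-2) top-left  bias=+0
    (3,2)@(7, 5): e=[14,12,42] → #
    (4,2)@(9, 5): e=[38,-16,46] → ·
    (2,3)@(5, 7): e=[10,28,30] → #
    (3,3)@(7, 7): e=[34,0,34] → ·  [on edge]
    (1,4)@(3, 9): e=[6,44,18] → #
    (3,4)@(7, 9): e=[54,-12,26] → ·
    (0,5)@(1, 11): e=[2,60,6] → #
    (3,5)@(7, 11): e=[74,-24,18] → ·
    (0,6)@(1, 13): e=[22,48,-2] → ·
    (1,6)@(3, 13): e=[46,20,2] → #
    (2,6)@(5, 13): e=[70,-8,6] → ·
    (1,7)@(3, 15): e=[66,8,-6] → ·
  covered (8 px):
    · · · · · · · · · · · ·
    · · · · · · · · · · · ·
    · · · # · · · · · · · ·
    · · # · · · · · · · · ·
    · # # · · · · · · · · ·
    # # # · · · · · · · · ·
    · # · · · · · · · · · ·
    · · · · · · · · · · · ·
    · · · · · · · · · · · ·
    · · · · · · · · · · · ·
T3:
  2·area = 40  (B↔C swapped to make it positive)
  edge (4, 16)→(16, 12): d=(12,-4) top-left  bias=+0
  edge (16, 12)→(8, 18): d=(-8,6) right/bottom  bias=-1
  edge (8, 18)→(4, 16): d=(-4,-2) top-left  bias=+0
    (9,5)@(19, 11): e=[0,-10,50] → ·  [on edge]
    (6,6)@(13, 13): e=[0,10,30] → #  [on edge]
    (7,6)@(15, 13): e=[8,-2,34] → ·
    (3,7)@(7, 15): e=[0,30,10] → #  [on edge]
    (4,7)@(9, 15): e=[8,18,14] → #
    (5,7)@(11, 15): e=[16,6,18] → #
    (6,7)@(13, 15): e=[24,-6,22] → ·
    (0,8)@(1, 17): e=[0,50,-10] → ·  [on edge]
    (3,8)@(7, 17): e=[24,14,2] → #
    (5,8)@(11, 17): e=[40,-10,10] → ·
    (3,9)@(7, 19): e=[48,-2,-6] → ·
    (4,9)@(9, 19): e=[56,-14,-2] → ·
  covered (6 px):
    · · · · · · · · · · · ·
    · · · · · · · · · · · ·
    · · · · · · · · · · · ·
    · · · · · · · · · · · ·
    · · · · · · · · · · · ·
    · · · · · · · · · · · ·
    · · · · · · # · · · · ·
    · · · # # # · · · · · ·
    · · · # # · · · · · · ·
    · · · · · · · · · · · ·
T4:
  2·area = 280  (B↔C swapped to make it positive)
  edge (22, 16)→(8, 20): d=(-14,4) right/bottom  bias=-1
  edge (8, 20)→(8, 0): d=(0,-20) top-left  bias=+0
  edge (8, 0)→(22, 16): d=(14,16) right/bottom  bias=-1
    (4,1)@(9, 3): e=[234,20,26] → #
    (5,1)@(11, 3): e=[226,60,-6] → ·
    (4,2)@(9, 5): e=[206,20,54] → #
    (5,2)@(11, 5): e=[198,60,22] → #
    (6,2)@(13, 5): e=[190,100,-10] → ·
    (4,3)@(9, 7): e=[178,20,82] → #
    (6,3)@(13, 7): e=[162,100,18] → #
    (7,3)@(15, 7): e=[154,140,-14] → ·
    (4,4)@(9, 9): e=[150,20,110] → #
    (7,4)@(15, 9): e=[126,140,14] → #
    (8,4)@(17, 9): e=[118,180,-18] → ·
    (4,5)@(9, 11): e=[122,20,138] → #
  covered (35 px):
    · · · · · · · · · · · ·
    · · · · # · · · · · · ·
    · · · · # # · · · · · ·
    · · · · # # # · · · · ·
    · · · · # # # # · · · ·
    · · · · # # # # # · · ·
    · · · · # # # # # # · ·
    · · · · # # # # # # # ·
    · · · · # # # # # · · ·
    · · · · # # · · · · · ·

Final: [[6,3],[4,4],[5,4],[6,4],[2,5],[3,5],[4,5],[5,5],[6,5],[7,5]]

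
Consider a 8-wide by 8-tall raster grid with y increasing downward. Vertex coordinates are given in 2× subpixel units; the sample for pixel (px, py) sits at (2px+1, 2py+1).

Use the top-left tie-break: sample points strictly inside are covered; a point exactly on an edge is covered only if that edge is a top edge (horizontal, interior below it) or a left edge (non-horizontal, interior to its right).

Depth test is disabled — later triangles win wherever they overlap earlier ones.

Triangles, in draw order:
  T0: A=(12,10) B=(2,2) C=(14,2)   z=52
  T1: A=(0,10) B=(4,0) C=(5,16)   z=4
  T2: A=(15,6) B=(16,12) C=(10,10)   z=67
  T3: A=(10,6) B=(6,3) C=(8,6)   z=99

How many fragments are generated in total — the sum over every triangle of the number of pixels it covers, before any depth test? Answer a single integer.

T0:
  2·area = 96
  edge (12, 10)→(2, 2): d=(-10,-8) top-left  bias=+0
  edge (2, 2)→(14, 2): d=(12,0) top-left  bias=+0
  edge (14, 2)→(12, 10): d=(-2,8) right/bottom  bias=-1
    (2,1)@(5, 3): e=[14,12,70] → █
    (3,1)@(7, 3): e=[30,12,54] → █
    (4,1)@(9, 3): e=[46,12,38] → █
    (5,1)@(11, 3): e=[62,12,22] → █
    (6,1)@(13, 3): e=[78,12,6] → █
    (7,1)@(15, 3): e=[94,12,-10] → ·
    (2,2)@(5, 5): e=[-6,36,66] → ·
    (3,2)@(7, 5): e=[10,36,50] → █
    (7,2)@(15, 5): e=[74,36,-14] → ·
    (3,3)@(7, 7): e=[-10,60,46] → ·
    (4,3)@(9, 7): e=[6,60,30] → █
    (6,3)@(13, 7): e=[38,60,-2] → ·
  covered (12 px):
    · · · · · · · ·
    · · █ █ █ █ █ ·
    · · · █ █ █ █ ·
    · · · · █ █ · ·
    · · · · · █ · ·
    · · · · · · · ·
    · · · · · · · ·
    · · · · · · · ·
T1:
  2·area = 74
  edge (0, 10)→(4, 0): d=(4,-10) top-left  bias=+0
  edge (4, 0)→(5, 16): d=(1,16) right/bottom  bias=-1
  edge (5, 16)→(0, 10): d=(-5,-6) top-left  bias=+0
    (1,1)@(3, 3): e=[2,19,53] → █
    (2,1)@(5, 3): e=[22,-13,65] → ·
    (1,2)@(3, 5): e=[10,21,43] → █
    (2,2)@(5, 5): e=[30,-11,55] → ·
    (1,3)@(3, 7): e=[18,23,33] → █
    (2,3)@(5, 7): e=[38,-9,45] → ·
    (0,4)@(1, 9): e=[6,57,11] → █
    (2,4)@(5, 9): e=[46,-7,35] → ·
    (0,5)@(1, 11): e=[14,59,1] → █
    (2,5)@(5, 11): e=[54,-5,25] → ·
    (0,6)@(1, 13): e=[22,61,-9] → ·
    (1,6)@(3, 13): e=[42,29,3] → █
  covered (8 px):
    · · · · · · · ·
    · █ · · · · · ·
    · █ · · · · · ·
    · █ · · · · · ·
    █ █ · · · · · ·
    █ █ · · · · · ·
    · █ · · · · · ·
    · · · · · · · ·
T2:
  2·area = 34
  edge (15, 6)→(16, 12): d=(1,6) right/bottom  bias=-1
  edge (16, 12)→(10, 10): d=(-6,-2) top-left  bias=+0
  edge (10, 10)→(15, 6): d=(5,-4) top-left  bias=+0
    (0,3)@(1, 7): e=[85,0,-51] → ·  [on edge]
    (7,3)@(15, 7): e=[1,28,5] → █
    (3,4)@(7, 9): e=[51,0,-17] → ·  [on edge]
    (6,4)@(13, 9): e=[15,12,7] → █
    (6,5)@(13, 11): e=[17,0,17] → █  [on edge]
    (6,6)@(13, 13): e=[19,-12,27] → ·
    (7,6)@(15, 13): e=[7,-8,35] → ·
  covered (5 px):
    · · · · · · · ·
    · · · · · · · ·
    · · · · · · · ·
    · · · · · · · █
    · · · · · · █ █
    · · · · · · █ █
    · · · · · · · ·
    · · · · · · · ·
T3:
  2·area = 6  (B↔C swapped to make it positive)
  edge (10, 6)→(8, 6): d=(-2,0) right/bottom  bias=-1
  edge (8, 6)→(6, 3): d=(-2,-3) top-left  bias=+0
  edge (6, 3)→(10, 6): d=(4,3) right/bottom  bias=-1
  covered (0 px):
    · · · · · · · ·
    · · · · · · · ·
    · · · · · · · ·
    · · · · · · · ·
    · · · · · · · ·
    · · · · · · · ·
    · · · · · · · ·
    · · · · · · · ·

Answer: 25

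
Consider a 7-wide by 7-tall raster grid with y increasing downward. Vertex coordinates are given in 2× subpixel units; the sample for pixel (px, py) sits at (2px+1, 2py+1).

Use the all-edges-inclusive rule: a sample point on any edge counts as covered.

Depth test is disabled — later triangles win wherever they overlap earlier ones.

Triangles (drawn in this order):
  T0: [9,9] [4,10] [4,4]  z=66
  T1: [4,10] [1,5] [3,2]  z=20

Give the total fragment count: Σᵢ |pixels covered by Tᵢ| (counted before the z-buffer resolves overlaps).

T0:
  2·area = 30
  edge (9, 9)→(4, 10): d=(-5,1) inclusive
  edge (4, 10)→(4, 4): d=(0,-6) inclusive
  edge (4, 4)→(9, 9): d=(5,5) inclusive
    (0,0)@(1, 1): e=[48,-18,0] → .  [on edge]
    (1,1)@(3, 3): e=[36,-6,0] → .  [on edge]
    (2,2)@(5, 5): e=[24,6,0] → X  [on edge]
    (3,2)@(7, 5): e=[22,18,-10] → .
    (2,3)@(5, 7): e=[14,6,10] → X
    (3,3)@(7, 7): e=[12,18,0] → X  [on edge]
    (4,3)@(9, 7): e=[10,30,-10] → .
    (2,4)@(5, 9): e=[4,6,20] → X
    (4,4)@(9, 9): e=[0,30,0] → X  [on edge]
    (5,4)@(11, 9): e=[-2,42,-10] → .
    (2,5)@(5, 11): e=[-6,6,30] → .
    (3,5)@(7, 11): e=[-8,18,20] → .
    (5,5)@(11, 11): e=[-12,42,0] → .  [on edge]
    (6,6)@(13, 13): e=[-24,54,0] → .  [on edge]
  covered (6 px):
    . . . . . . .
    . . . . . . .
    . . X . . . .
    . . X X . . .
    . . X X X . .
    . . . . . . .
    . . . . . . .
T1:
  2·area = 19
  edge (4, 10)→(1, 5): d=(-3,-5) inclusive
  edge (1, 5)→(3, 2): d=(2,-3) inclusive
  edge (3, 2)→(4, 10): d=(1,8) inclusive
    (1,1)@(3, 3): e=[16,2,1] → X
    (2,1)@(5, 3): e=[26,8,-15] → .
    (0,2)@(1, 5): e=[0,0,19] → X  [on edge]
    (2,2)@(5, 5): e=[20,12,-13] → .
    (0,3)@(1, 7): e=[-6,4,21] → .
    (1,3)@(3, 7): e=[4,10,5] → X
    (2,3)@(5, 7): e=[14,16,-11] → .
    (1,4)@(3, 9): e=[-2,14,7] → .
  covered (4 px):
    . . . . . . .
    . X . . . . .
    X X . . . . .
    . X . . . . .
    . . . . . . .
    . . . . . . .
    . . . . . . .

Final: 10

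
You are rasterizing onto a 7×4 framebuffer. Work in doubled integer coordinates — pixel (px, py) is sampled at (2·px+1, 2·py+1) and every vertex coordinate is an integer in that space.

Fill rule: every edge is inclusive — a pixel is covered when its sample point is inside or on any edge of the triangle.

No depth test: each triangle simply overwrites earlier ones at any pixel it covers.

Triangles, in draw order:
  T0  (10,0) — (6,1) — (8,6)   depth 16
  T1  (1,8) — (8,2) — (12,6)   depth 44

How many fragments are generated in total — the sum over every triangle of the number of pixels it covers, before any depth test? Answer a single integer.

T0:
  2·area = 22  (B↔C swapped to make it positive)
  edge (10, 0)→(8, 6): d=(-2,6) inclusive
  edge (8, 6)→(6, 1): d=(-2,-5) inclusive
  edge (6, 1)→(10, 0): d=(4,-1) inclusive
    (3,0)@(7, 1): e=[16,5,1] → #
    (4,0)@(9, 1): e=[4,15,3] → #
    (5,0)@(11, 1): e=[-8,25,5] → ·
    (3,1)@(7, 3): e=[12,1,9] → #
    (4,1)@(9, 3): e=[0,11,11] → #  [on edge]
    (5,1)@(11, 3): e=[-12,21,13] → ·
    (3,2)@(7, 5): e=[8,-3,17] → ·
    (4,2)@(9, 5): e=[-4,7,19] → ·
  covered (4 px):
    · · · # # · ·
    · · · # # · ·
    · · · · · · ·
    · · · · · · ·
T1:
  2·area = 52
  edge (1, 8)→(8, 2): d=(7,-6) inclusive
  edge (8, 2)→(12, 6): d=(4,4) inclusive
  edge (12, 6)→(1, 8): d=(-11,2) inclusive
    (3,0)@(7, 1): e=[-13,0,65] → ·  [on edge]
    (3,1)@(7, 3): e=[1,8,43] → #
    (4,1)@(9, 3): e=[13,0,39] → #  [on edge]
    (5,1)@(11, 3): e=[25,-8,35] → ·
    (2,2)@(5, 5): e=[3,24,25] → #
    (5,2)@(11, 5): e=[39,0,13] → #  [on edge]
    (6,2)@(13, 5): e=[51,-8,9] → ·
    (1,3)@(3, 7): e=[5,40,7] → #
    (3,3)@(7, 7): e=[29,24,-1] → ·
    (4,3)@(9, 7): e=[41,16,-5] → ·
    (5,3)@(11, 7): e=[53,8,-9] → ·
    (6,3)@(13, 7): e=[65,0,-13] → ·  [on edge]
  covered (8 px):
    · · · · · · ·
    · · · # # · ·
    · · # # # # ·
    · # # · · · ·

Answer: 12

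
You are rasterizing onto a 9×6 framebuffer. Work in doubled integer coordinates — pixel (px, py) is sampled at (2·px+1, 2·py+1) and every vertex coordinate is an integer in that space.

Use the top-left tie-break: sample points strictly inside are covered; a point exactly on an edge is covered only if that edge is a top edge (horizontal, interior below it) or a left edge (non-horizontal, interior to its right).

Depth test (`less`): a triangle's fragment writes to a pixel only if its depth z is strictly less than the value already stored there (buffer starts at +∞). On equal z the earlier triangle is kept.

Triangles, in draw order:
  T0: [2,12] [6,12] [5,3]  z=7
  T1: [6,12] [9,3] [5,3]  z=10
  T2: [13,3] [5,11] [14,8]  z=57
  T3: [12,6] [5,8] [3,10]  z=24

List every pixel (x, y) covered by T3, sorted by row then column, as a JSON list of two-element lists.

T0:
  2·area = 36  (B↔C swapped to make it positive)
  edge (2, 12)→(5, 3): d=(3,-9) top-left  bias=+0
  edge (5, 3)→(6, 12): d=(1,9) right/bottom  bias=-1
  edge (6, 12)→(2, 12): d=(-4,0) right/bottom  bias=-1
    (2,1)@(5, 3): e=[0,0,36] → ·  [on edge]
    (2,2)@(5, 5): e=[6,2,28] → #
    (3,2)@(7, 5): e=[24,-16,28] → ·
    (2,3)@(5, 7): e=[12,4,20] → #
    (3,3)@(7, 7): e=[30,-14,20] → ·
    (1,4)@(3, 9): e=[0,24,12] → #  [on edge]
    (3,4)@(7, 9): e=[36,-12,12] → ·
    (1,5)@(3, 11): e=[6,26,4] → #
    (3,5)@(7, 11): e=[42,-10,4] → ·
  covered (6 px):
    · · · · · · · · ·
    · · · · · · · · ·
    · · # · · · · · ·
    · · # · · · · · ·
    · # # · · · · · ·
    · # # · · · · · ·
T1:
  2·area = 36  (B↔C swapped to make it positive)
  edge (6, 12)→(5, 3): d=(-1,-9) top-left  bias=+0
  edge (5, 3)→(9, 3): d=(4,0) top-left  bias=+0
  edge (9, 3)→(6, 12): d=(-3,9) right/bottom  bias=-1
    (0,1)@(1, 3): e=[-36,0,72] → ·  [on edge]
    (1,1)@(3, 3): e=[-18,0,54] → ·  [on edge]
    (2,1)@(5, 3): e=[0,0,36] → #  [on edge]
    (3,1)@(7, 3): e=[18,0,18] → #  [on edge]
    (4,1)@(9, 3): e=[36,0,0] → ·  [on edge]
    (5,1)@(11, 3): e=[54,0,-18] → ·  [on edge]
    (6,1)@(13, 3): e=[72,0,-36] → ·  [on edge]
    (7,1)@(15, 3): e=[90,0,-54] → ·  [on edge]
    (8,1)@(17, 3): e=[108,0,-72] → ·  [on edge]
    (2,2)@(5, 5): e=[-2,8,30] → ·
    (3,2)@(7, 5): e=[16,8,12] → #
    (4,2)@(9, 5): e=[34,8,-6] → ·
    (3,4)@(7, 9): e=[12,24,0] → ·  [on edge]
  covered (4 px):
    · · · · · · · · ·
    · · # # · · · · ·
    · · · # · · · · ·
    · · · # · · · · ·
    · · · · · · · · ·
    · · · · · · · · ·
T2:
  2·area = 48  (B↔C swapped to make it positive)
  edge (13, 3)→(14, 8): d=(1,5) right/bottom  bias=-1
  edge (14, 8)→(5, 11): d=(-9,3) right/bottom  bias=-1
  edge (5, 11)→(13, 3): d=(8,-8) top-left  bias=+0
    (7,0)@(15, 1): e=[-12,60,0] → ·  [on edge]
    (6,1)@(13, 3): e=[0,48,0] → ·  [on edge]
    (5,2)@(11, 5): e=[12,36,0] → #  [on edge]
    (6,2)@(13, 5): e=[2,30,16] → #
    (7,2)@(15, 5): e=[-8,24,32] → ·
    (4,3)@(9, 7): e=[24,24,0] → #  [on edge]
    (7,3)@(15, 7): e=[-6,6,48] → ·
    (8,3)@(17, 7): e=[-16,0,64] → ·  [on edge]
    (3,4)@(7, 9): e=[36,12,0] → #  [on edge]
    (5,4)@(11, 9): e=[16,0,32] → ·  [on edge]
    (6,4)@(13, 9): e=[6,-6,48] → ·
    (2,5)@(5, 11): e=[48,0,0] → ·  [on edge]
  covered (7 px):
    · · · · · · · · ·
    · · · · · · · · ·
    · · · · · # # · ·
    · · · · # # # · ·
    · · · # # · · · ·
    · · · · · · · · ·
T3:
  2·area = 10  (B↔C swapped to make it positive)
  edge (12, 6)→(3, 10): d=(-9,4) right/bottom  bias=-1
  edge (3, 10)→(5, 8): d=(2,-2) top-left  bias=+0
  edge (5, 8)→(12, 6): d=(7,-2) top-left  bias=+0
    (4,3)@(9, 7): e=[3,6,1] → #
    (5,3)@(11, 7): e=[-5,10,5] → ·
    (2,4)@(5, 9): e=[1,2,7] → #
    (3,4)@(7, 9): e=[-7,6,11] → ·
    (4,4)@(9, 9): e=[-15,10,15] → ·
    (2,5)@(5, 11): e=[-17,6,21] → ·
  covered (2 px):
    · · · · · · · · ·
    · · · · · · · · ·
    · · · · · · · · ·
    · · · · # · · · ·
    · · # · · · · · ·
    · · · · · · · · ·

Result: [[4,3],[2,4]]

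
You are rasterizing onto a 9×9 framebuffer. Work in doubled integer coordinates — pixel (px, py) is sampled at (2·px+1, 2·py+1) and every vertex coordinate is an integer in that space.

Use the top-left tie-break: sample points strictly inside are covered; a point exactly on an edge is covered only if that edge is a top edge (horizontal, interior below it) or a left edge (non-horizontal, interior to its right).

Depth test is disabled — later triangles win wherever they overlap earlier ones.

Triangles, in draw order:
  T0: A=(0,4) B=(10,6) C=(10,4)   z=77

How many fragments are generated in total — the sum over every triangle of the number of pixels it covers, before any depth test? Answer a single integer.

T0:
  2·area = 20  (B↔C swapped to make it positive)
  edge (0, 4)→(10, 4): d=(10,0) top-left  bias=+0
  edge (10, 4)→(10, 6): d=(0,2) right/bottom  bias=-1
  edge (10, 6)→(0, 4): d=(-10,-2) top-left  bias=+0
    (2,2)@(5, 5): e=[10,10,0] → X  [on edge]
    (3,2)@(7, 5): e=[10,6,4] → X
    (4,2)@(9, 5): e=[10,2,8] → X
    (5,2)@(11, 5): e=[10,-2,12] → .
    (2,3)@(5, 7): e=[30,10,-20] → .
    (3,3)@(7, 7): e=[30,6,-16] → .
    (4,3)@(9, 7): e=[30,2,-12] → .
    (7,3)@(15, 7): e=[30,-10,0] → .  [on edge]
  covered (3 px):
    . . . . . . . . .
    . . . . . . . . .
    . . X X X . . . .
    . . . . . . . . .
    . . . . . . . . .
    . . . . . . . . .
    . . . . . . . . .
    . . . . . . . . .
    . . . . . . . . .

Final: 3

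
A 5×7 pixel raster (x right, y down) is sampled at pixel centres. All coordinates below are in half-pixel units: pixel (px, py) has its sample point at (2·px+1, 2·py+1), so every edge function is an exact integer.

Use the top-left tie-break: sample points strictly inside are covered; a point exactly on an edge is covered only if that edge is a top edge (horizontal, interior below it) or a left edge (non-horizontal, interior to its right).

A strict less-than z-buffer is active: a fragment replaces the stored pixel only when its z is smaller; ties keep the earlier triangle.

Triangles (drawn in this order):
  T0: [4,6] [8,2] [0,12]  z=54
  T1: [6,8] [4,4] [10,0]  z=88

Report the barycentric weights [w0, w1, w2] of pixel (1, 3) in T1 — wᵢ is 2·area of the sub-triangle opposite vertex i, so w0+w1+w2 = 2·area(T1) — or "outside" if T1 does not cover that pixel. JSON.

T0:
  2·area = 8
  edge (4, 6)→(8, 2): d=(4,-4) top-left  bias=+0
  edge (8, 2)→(0, 12): d=(-8,10) right/bottom  bias=-1
  edge (0, 12)→(4, 6): d=(4,-6) top-left  bias=+0
    (4,0)@(9, 1): e=[0,-2,10] → ·  [on edge]
    (3,1)@(7, 3): e=[0,2,6] → #  [on edge]
    (4,1)@(9, 3): e=[8,-18,18] → ·
    (2,2)@(5, 5): e=[0,6,2] → #  [on edge]
    (3,2)@(7, 5): e=[8,-14,14] → ·
    (1,3)@(3, 7): e=[0,10,-2] → ·  [on edge]
    (2,3)@(5, 7): e=[8,-10,10] → ·
    (0,4)@(1, 9): e=[0,14,-6] → ·  [on edge]
  covered (2 px):
    · · · · ·
    · · · # ·
    · · # · ·
    · · · · ·
    · · · · ·
    · · · · ·
    · · · · ·
T1:
  2·area = 32
  edge (6, 8)→(4, 4): d=(-2,-4) top-left  bias=+0
  edge (4, 4)→(10, 0): d=(6,-4) top-left  bias=+0
  edge (10, 0)→(6, 8): d=(-4,8) right/bottom  bias=-1
    (4,0)@(9, 1): e=[26,2,4] → #
    (3,1)@(7, 3): e=[14,6,12] → #
    (4,1)@(9, 3): e=[22,14,-4] → ·
    (2,2)@(5, 5): e=[2,10,20] → #
    (4,2)@(9, 5): e=[18,26,-12] → ·
    (2,3)@(5, 7): e=[-2,22,12] → ·
    (3,3)@(7, 7): e=[6,30,-4] → ·
  covered (4 px):
    · · · · #
    · · · # ·
    · · # # ·
    · · · · ·
    · · · · ·
    · · · · ·
    · · · · ·

Final: "outside"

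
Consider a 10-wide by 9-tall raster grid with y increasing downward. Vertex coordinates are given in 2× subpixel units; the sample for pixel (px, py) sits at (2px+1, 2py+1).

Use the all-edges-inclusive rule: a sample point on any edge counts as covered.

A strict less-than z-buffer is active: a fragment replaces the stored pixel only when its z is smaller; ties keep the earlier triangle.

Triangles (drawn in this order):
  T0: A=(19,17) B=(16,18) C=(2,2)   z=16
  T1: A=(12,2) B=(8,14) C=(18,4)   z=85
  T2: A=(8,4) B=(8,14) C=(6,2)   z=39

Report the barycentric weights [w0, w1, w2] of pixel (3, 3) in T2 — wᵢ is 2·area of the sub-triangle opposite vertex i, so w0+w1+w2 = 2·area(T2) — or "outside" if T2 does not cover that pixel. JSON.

T0:
  2·area = 62
  edge (19, 17)→(16, 18): d=(-3,1) inclusive
  edge (16, 18)→(2, 2): d=(-14,-16) inclusive
  edge (2, 2)→(19, 17): d=(17,15) inclusive
    (1,1)@(3, 3): e=[58,2,2] → #
    (2,1)@(5, 3): e=[56,34,-28] → ·
    (1,2)@(3, 5): e=[52,-26,36] → ·
    (2,2)@(5, 5): e=[50,6,6] → #
    (3,2)@(7, 5): e=[48,38,-24] → ·
    (2,3)@(5, 7): e=[44,-22,40] → ·
    (3,3)@(7, 7): e=[42,10,10] → #
    (4,3)@(9, 7): e=[40,42,-20] → ·
    (3,4)@(7, 9): e=[36,-18,44] → ·
    (4,4)@(9, 9): e=[34,14,14] → #
    (5,4)@(11, 9): e=[32,46,-16] → ·
    (4,5)@(9, 11): e=[28,-14,48] → ·
    (9,8)@(19, 17): e=[0,62,0] → #  [on edge]
  covered (9 px):
    · · · · · · · · · ·
    · # · · · · · · · ·
    · · # · · · · · · ·
    · · · # · · · · · ·
    · · · · # · · · · ·
    · · · · · # · · · ·
    · · · · · · # · · ·
    · · · · · · · # · ·
    · · · · · · · · # #
T1:
  2·area = 80  (B↔C swapped to make it positive)
  edge (12, 2)→(18, 4): d=(6,2) inclusive
  edge (18, 4)→(8, 14): d=(-10,10) inclusive
  edge (8, 14)→(12, 2): d=(4,-12) inclusive
    (4,0)@(9, 1): e=[0,120,-40] → ·  [on edge]
    (6,1)@(13, 3): e=[4,60,16] → #
    (7,1)@(15, 3): e=[0,40,40] → #  [on edge]
    (8,1)@(17, 3): e=[-4,20,64] → ·
    (9,1)@(19, 3): e=[-8,0,88] → ·  [on edge]
    (5,2)@(11, 5): e=[20,60,0] → #  [on edge]
    (8,2)@(17, 5): e=[8,0,72] → #  [on edge]
    (9,2)@(19, 5): e=[4,-20,96] → ·
    (5,3)@(11, 7): e=[32,40,8] → #
    (7,3)@(15, 7): e=[24,0,56] → #  [on edge]
    (8,3)@(17, 7): e=[20,-20,80] → ·
    (5,4)@(11, 9): e=[44,20,16] → #
    (6,4)@(13, 9): e=[40,0,40] → #  [on edge]
    (4,5)@(9, 11): e=[60,20,0] → #  [on edge]
    (5,5)@(11, 11): e=[56,0,24] → #  [on edge]
    (4,6)@(9, 13): e=[72,0,8] → #  [on edge]
    (3,7)@(7, 15): e=[88,0,-8] → ·  [on edge]
    (2,8)@(5, 17): e=[104,0,-24] → ·  [on edge]
    (3,8)@(7, 17): e=[100,-20,0] → ·  [on edge]
  covered (14 px):
    · · · · · · · · · ·
    · · · · · · # # · ·
    · · · · · # # # # ·
    · · · · · # # # · ·
    · · · · · # # · · ·
    · · · · # # · · · ·
    · · · · # · · · · ·
    · · · · · · · · · ·
    · · · · · · · · · ·
T2:
  2·area = 20
  edge (8, 4)→(8, 14): d=(0,10) inclusive
  edge (8, 14)→(6, 2): d=(-2,-12) inclusive
  edge (6, 2)→(8, 4): d=(2,2) inclusive
    (2,0)@(5, 1): e=[30,-10,0] → ·  [on edge]
    (3,1)@(7, 3): e=[10,10,0] → #  [on edge]
    (4,1)@(9, 3): e=[-10,34,-4] → ·
    (3,2)@(7, 5): e=[10,6,4] → #
    (4,2)@(9, 5): e=[-10,30,0] → ·  [on edge]
    (3,3)@(7, 7): e=[10,2,8] → #
    (4,3)@(9, 7): e=[-10,26,4] → ·
    (5,3)@(11, 7): e=[-30,50,0] → ·  [on edge]
    (3,4)@(7, 9): e=[10,-2,12] → ·
    (6,4)@(13, 9): e=[-50,70,0] → ·  [on edge]
    (7,5)@(15, 11): e=[-70,90,0] → ·  [on edge]
    (8,6)@(17, 13): e=[-90,110,0] → ·  [on edge]
    (9,7)@(19, 15): e=[-110,130,0] → ·  [on edge]
  covered (3 px):
    · · · · · · · · · ·
    · · · # · · · · · ·
    · · · # · · · · · ·
    · · · # · · · · · ·
    · · · · · · · · · ·
    · · · · · · · · · ·
    · · · · · · · · · ·
    · · · · · · · · · ·
    · · · · · · · · · ·

Answer: [2,8,10]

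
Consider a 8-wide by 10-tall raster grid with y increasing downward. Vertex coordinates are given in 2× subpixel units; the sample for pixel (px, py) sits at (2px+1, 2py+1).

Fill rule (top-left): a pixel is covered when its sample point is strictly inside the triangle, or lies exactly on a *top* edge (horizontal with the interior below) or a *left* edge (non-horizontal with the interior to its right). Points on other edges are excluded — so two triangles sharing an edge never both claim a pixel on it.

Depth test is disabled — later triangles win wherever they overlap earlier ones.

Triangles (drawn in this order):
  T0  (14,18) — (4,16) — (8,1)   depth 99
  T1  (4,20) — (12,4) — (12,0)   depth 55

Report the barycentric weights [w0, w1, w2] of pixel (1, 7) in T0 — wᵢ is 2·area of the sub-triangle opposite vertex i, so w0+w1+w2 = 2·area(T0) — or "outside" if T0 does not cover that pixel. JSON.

T0:
  2·area = 158
  edge (14, 18)→(4, 16): d=(-10,-2) top-left  bias=+0
  edge (4, 16)→(8, 1): d=(4,-15) top-left  bias=+0
  edge (8, 1)→(14, 18): d=(6,17) right/bottom  bias=-1
    (3,2)@(7, 5): e=[116,1,41] → X
    (4,2)@(9, 5): e=[120,31,7] → X
    (5,2)@(11, 5): e=[124,61,-27] → .
    (3,3)@(7, 7): e=[96,9,53] → X
    (5,3)@(11, 7): e=[104,69,-15] → .
    (3,4)@(7, 9): e=[76,17,65] → X
    (5,4)@(11, 9): e=[84,77,-3] → .
    (3,5)@(7, 11): e=[56,25,77] → X
    (5,5)@(11, 11): e=[64,85,9] → X
    (6,5)@(13, 11): e=[68,115,-25] → .
    (2,6)@(5, 13): e=[32,3,123] → X
    (6,6)@(13, 13): e=[48,123,-13] → .
    (4,8)@(9, 17): e=[0,79,79] → X  [on edge]
  covered (20 px):
    . . . . . . . .
    . . . . . . . .
    . . . X X . . .
    . . . X X . . .
    . . . X X . . .
    . . . X X X . .
    . . X X X X . .
    . . X X X X . .
    . . . . X X X .
    . . . . . . . .
T1:
  2·area = 32  (B↔C swapped to make it positive)
  edge (4, 20)→(12, 0): d=(8,-20) top-left  bias=+0
  edge (12, 0)→(12, 4): d=(0,4) right/bottom  bias=-1
  edge (12, 4)→(4, 20): d=(-8,16) right/bottom  bias=-1
    (5,1)@(11, 3): e=[4,4,24] → X
    (6,1)@(13, 3): e=[44,-4,-8] → .
    (5,2)@(11, 5): e=[20,4,8] → X
    (6,2)@(13, 5): e=[60,-4,-24] → .
    (5,3)@(11, 7): e=[36,4,-8] → .
    (4,4)@(9, 9): e=[12,12,8] → X
    (5,4)@(11, 9): e=[52,4,-24] → .
    (4,5)@(9, 11): e=[28,12,-8] → .
    (3,6)@(7, 13): e=[4,20,8] → X
    (4,6)@(9, 13): e=[44,12,-24] → .
    (3,7)@(7, 15): e=[20,20,-8] → .
  covered (4 px):
    . . . . . . . .
    . . . . . X . .
    . . . . . X . .
    . . . . . . . .
    . . . . X . . .
    . . . . . . . .
    . . . X . . . .
    . . . . . . . .
    . . . . . . . .
    . . . . . . . .

Answer: "outside"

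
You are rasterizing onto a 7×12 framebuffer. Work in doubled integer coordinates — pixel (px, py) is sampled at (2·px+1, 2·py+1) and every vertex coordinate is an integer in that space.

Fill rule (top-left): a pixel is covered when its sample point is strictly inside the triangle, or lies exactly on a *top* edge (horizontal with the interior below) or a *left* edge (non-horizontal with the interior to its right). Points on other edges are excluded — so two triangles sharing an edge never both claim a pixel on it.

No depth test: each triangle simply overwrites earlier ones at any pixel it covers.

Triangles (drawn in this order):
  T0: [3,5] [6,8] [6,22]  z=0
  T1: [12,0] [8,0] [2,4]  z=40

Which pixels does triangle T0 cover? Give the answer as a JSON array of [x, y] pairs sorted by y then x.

T0:
  2·area = 42
  edge (3, 5)→(6, 8): d=(3,3) right/bottom  bias=-1
  edge (6, 8)→(6, 22): d=(0,14) right/bottom  bias=-1
  edge (6, 22)→(3, 5): d=(-3,-17) top-left  bias=+0
    (0,1)@(1, 3): e=[0,70,-28] → ·  [on edge]
    (1,2)@(3, 5): e=[0,42,0] → ·  [on edge]
    (2,3)@(5, 7): e=[0,14,28] → ·  [on edge]
    (2,4)@(5, 9): e=[6,14,22] → █
    (3,4)@(7, 9): e=[0,-14,56] → ·  [on edge]
    (2,5)@(5, 11): e=[12,14,16] → █
    (3,5)@(7, 11): e=[6,-14,50] → ·
    (4,5)@(9, 11): e=[0,-42,84] → ·  [on edge]
    (2,6)@(5, 13): e=[18,14,10] → █
    (3,6)@(7, 13): e=[12,-14,44] → ·
    (5,6)@(11, 13): e=[0,-70,112] → ·  [on edge]
    (2,7)@(5, 15): e=[24,14,4] → █
    (6,7)@(13, 15): e=[0,-98,140] → ·  [on edge]
  covered (4 px):
    · · · · · · ·
    · · · · · · ·
    · · · · · · ·
    · · · · · · ·
    · · █ · · · ·
    · · █ · · · ·
    · · █ · · · ·
    · · █ · · · ·
    · · · · · · ·
    · · · · · · ·
    · · · · · · ·
    · · · · · · ·
T1:
  2·area = 16  (B↔C swapped to make it positive)
  edge (12, 0)→(2, 4): d=(-10,4) right/bottom  bias=-1
  edge (2, 4)→(8, 0): d=(6,-4) top-left  bias=+0
  edge (8, 0)→(12, 0): d=(4,0) top-left  bias=+0
    (3,0)@(7, 1): e=[10,2,4] → █
    (4,0)@(9, 1): e=[2,10,4] → █
    (5,0)@(11, 1): e=[-6,18,4] → ·
    (3,1)@(7, 3): e=[-10,14,12] → ·
    (4,1)@(9, 3): e=[-18,22,12] → ·
  covered (2 px):
    · · · █ █ · ·
    · · · · · · ·
    · · · · · · ·
    · · · · · · ·
    · · · · · · ·
    · · · · · · ·
    · · · · · · ·
    · · · · · · ·
    · · · · · · ·
    · · · · · · ·
    · · · · · · ·
    · · · · · · ·

Answer: [[2,4],[2,5],[2,6],[2,7]]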